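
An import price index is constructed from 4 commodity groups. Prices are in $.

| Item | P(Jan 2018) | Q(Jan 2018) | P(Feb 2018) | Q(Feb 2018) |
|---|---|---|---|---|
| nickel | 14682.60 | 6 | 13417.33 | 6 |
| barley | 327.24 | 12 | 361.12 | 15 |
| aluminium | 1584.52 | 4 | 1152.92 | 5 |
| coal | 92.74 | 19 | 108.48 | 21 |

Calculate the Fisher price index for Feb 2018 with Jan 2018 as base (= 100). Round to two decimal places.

91.37

Laspeyres component (base-period weights):
ΣP(Feb 2018)Q(Jan 2018) = 13417.33×6 + 361.12×12 + 1152.92×4 + 108.48×19 = 80503.98 + 4333.44 + 4611.68 + 2061.12 = 91510.22
ΣP(Jan 2018)Q(Jan 2018) = 14682.60×6 + 327.24×12 + 1584.52×4 + 92.74×19 = 88095.6 + 3926.88 + 6338.08 + 1762.06 = 100122.62
L = 91510.22 / 100122.62 × 100 = 91.3981
Paasche component (current-period weights):
ΣP(Feb 2018)Q(Feb 2018) = 13417.33×6 + 361.12×15 + 1152.92×5 + 108.48×21 = 80503.98 + 5416.8 + 5764.6 + 2278.08 = 93963.46
ΣP(Jan 2018)Q(Feb 2018) = 14682.60×6 + 327.24×15 + 1584.52×5 + 92.74×21 = 88095.6 + 4908.6 + 7922.6 + 1947.54 = 102874.34
P = 93963.46 / 102874.34 × 100 = 91.3381
Fisher = √(L × P) = √(91.3981 × 91.3381) = 91.3681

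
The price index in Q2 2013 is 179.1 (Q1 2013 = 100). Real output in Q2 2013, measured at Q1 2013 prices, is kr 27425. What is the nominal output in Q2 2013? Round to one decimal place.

49118.2

Nominal = Real × (Index/100) = 27425 × (179.1/100)
        = 27425 × 1.791 = 49118.1750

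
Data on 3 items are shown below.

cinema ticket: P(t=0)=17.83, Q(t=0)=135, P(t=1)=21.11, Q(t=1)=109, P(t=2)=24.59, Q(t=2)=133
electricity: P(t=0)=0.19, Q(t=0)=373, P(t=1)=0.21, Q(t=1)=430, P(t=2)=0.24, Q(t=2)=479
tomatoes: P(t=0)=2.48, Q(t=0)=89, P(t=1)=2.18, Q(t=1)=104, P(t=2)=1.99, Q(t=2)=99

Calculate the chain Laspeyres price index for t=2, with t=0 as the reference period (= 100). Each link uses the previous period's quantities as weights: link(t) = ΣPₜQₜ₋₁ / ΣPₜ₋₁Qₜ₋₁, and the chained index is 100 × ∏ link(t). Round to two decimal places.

132.16

Link t=0→t=1:
ΣP(t=1)Q(t=0) = 21.11×135 + 0.21×373 + 2.18×89 = 2849.85 + 78.33 + 194.02 = 3122.2
ΣP(t=0)Q(t=0) = 17.83×135 + 0.19×373 + 2.48×89 = 2407.05 + 70.87 + 220.72 = 2698.64
link = 3122.2/2698.64 = 1.156953
Link t=1→t=2:
ΣP(t=2)Q(t=1) = 24.59×109 + 0.24×430 + 1.99×104 = 2680.31 + 103.2 + 206.96 = 2990.47
ΣP(t=1)Q(t=1) = 21.11×109 + 0.21×430 + 2.18×104 = 2300.99 + 90.3 + 226.72 = 2618.01
link = 2990.47/2618.01 = 1.142268
Chained index = 100 × 1.156953 × 1.142268 = 132.1551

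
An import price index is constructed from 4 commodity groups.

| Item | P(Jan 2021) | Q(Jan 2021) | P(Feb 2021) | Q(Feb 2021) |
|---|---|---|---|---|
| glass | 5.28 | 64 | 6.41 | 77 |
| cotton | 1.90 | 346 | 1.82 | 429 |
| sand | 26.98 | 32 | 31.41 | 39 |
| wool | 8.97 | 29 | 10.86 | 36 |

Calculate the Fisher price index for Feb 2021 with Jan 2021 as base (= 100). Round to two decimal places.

Laspeyres component (base-period weights):
ΣP(Feb 2021)Q(Jan 2021) = 6.41×64 + 1.82×346 + 31.41×32 + 10.86×29 = 410.24 + 629.72 + 1005.12 + 314.94 = 2360.02
ΣP(Jan 2021)Q(Jan 2021) = 5.28×64 + 1.90×346 + 26.98×32 + 8.97×29 = 337.92 + 657.4 + 863.36 + 260.13 = 2118.81
L = 2360.02 / 2118.81 × 100 = 111.3842
Paasche component (current-period weights):
ΣP(Feb 2021)Q(Feb 2021) = 6.41×77 + 1.82×429 + 31.41×39 + 10.86×36 = 493.57 + 780.78 + 1224.99 + 390.96 = 2890.3
ΣP(Jan 2021)Q(Feb 2021) = 5.28×77 + 1.90×429 + 26.98×39 + 8.97×36 = 406.56 + 815.1 + 1052.22 + 322.92 = 2596.8
P = 2890.3 / 2596.8 × 100 = 111.3024
Fisher = √(L × P) = √(111.3842 × 111.3024) = 111.3433

111.34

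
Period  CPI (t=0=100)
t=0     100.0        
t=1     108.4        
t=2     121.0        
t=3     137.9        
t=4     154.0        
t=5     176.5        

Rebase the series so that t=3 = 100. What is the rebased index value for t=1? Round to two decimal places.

Rebased(t=1) = 108.4 / 137.9 × 100 = 78.6077

78.61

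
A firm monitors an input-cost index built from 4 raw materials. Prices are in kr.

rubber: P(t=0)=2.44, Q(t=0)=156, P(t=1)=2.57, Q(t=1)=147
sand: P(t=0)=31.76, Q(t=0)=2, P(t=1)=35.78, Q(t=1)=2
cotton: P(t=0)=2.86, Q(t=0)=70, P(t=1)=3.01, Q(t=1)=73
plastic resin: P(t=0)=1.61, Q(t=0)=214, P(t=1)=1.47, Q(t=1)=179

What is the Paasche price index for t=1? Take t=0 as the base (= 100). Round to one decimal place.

Paasche price index uses current-period quantities as weights.
ΣP(t=1)·Q(t=1) = 2.57×147 + 35.78×2 + 3.01×73 + 1.47×179 = 377.79 + 71.56 + 219.73 + 263.13 = 932.21
ΣP(t=0)·Q(t=1) = 2.44×147 + 31.76×2 + 2.86×73 + 1.61×179 = 358.68 + 63.52 + 208.78 + 288.19 = 919.17
Index = 932.21 / 919.17 × 100 = 101.4187

101.4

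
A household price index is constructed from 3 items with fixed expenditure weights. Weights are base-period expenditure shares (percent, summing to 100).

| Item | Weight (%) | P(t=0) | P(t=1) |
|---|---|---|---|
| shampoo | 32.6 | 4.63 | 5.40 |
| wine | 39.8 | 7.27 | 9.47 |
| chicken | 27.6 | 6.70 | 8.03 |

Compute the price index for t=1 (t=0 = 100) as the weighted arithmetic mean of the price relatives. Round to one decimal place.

shampoo: 32.6 × (5.40/4.63) = 32.6 × 1.166307 = 38.0216
wine: 39.8 × (9.47/7.27) = 39.8 × 1.302613 = 51.8440
chicken: 27.6 × (8.03/6.70) = 27.6 × 1.198507 = 33.0788
Index = Σ wᵢ·(p₁ᵢ/p₀ᵢ) = 38.0216 + 51.8440 + 33.0788 = 122.9444

122.9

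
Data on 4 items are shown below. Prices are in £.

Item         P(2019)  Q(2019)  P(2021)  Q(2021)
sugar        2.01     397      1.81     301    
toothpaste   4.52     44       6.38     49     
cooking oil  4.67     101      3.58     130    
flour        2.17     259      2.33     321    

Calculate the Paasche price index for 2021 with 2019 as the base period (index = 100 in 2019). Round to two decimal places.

97.21

Paasche price index uses current-period quantities as weights.
ΣP(2021)·Q(2021) = 1.81×301 + 6.38×49 + 3.58×130 + 2.33×321 = 544.81 + 312.62 + 465.4 + 747.93 = 2070.76
ΣP(2019)·Q(2021) = 2.01×301 + 4.52×49 + 4.67×130 + 2.17×321 = 605.01 + 221.48 + 607.1 + 696.57 = 2130.16
Index = 2070.76 / 2130.16 × 100 = 97.2115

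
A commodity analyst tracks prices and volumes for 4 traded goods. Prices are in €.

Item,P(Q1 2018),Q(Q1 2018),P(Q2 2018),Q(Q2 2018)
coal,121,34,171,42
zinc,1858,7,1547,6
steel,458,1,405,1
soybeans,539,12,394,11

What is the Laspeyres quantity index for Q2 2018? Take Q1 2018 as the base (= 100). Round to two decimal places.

Laspeyres quantity index uses base-period prices as weights.
ΣP(Q1 2018)·Q(Q2 2018) = 121×42 + 1858×6 + 458×1 + 539×11 = 5082 + 11148 + 458 + 5929 = 22617
ΣP(Q1 2018)·Q(Q1 2018) = 121×34 + 1858×7 + 458×1 + 539×12 = 4114 + 13006 + 458 + 6468 = 24046
Index = 22617 / 24046 × 100 = 94.0572

94.06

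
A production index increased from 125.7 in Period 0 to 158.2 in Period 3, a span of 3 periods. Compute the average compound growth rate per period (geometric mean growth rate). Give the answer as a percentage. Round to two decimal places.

Growth factor = (158.2/125.7)^(1/3) = (1.258552)^(1/3) = 1.079668
Growth rate = 1.079668 − 1 = 0.079668 = 7.9668%

7.97%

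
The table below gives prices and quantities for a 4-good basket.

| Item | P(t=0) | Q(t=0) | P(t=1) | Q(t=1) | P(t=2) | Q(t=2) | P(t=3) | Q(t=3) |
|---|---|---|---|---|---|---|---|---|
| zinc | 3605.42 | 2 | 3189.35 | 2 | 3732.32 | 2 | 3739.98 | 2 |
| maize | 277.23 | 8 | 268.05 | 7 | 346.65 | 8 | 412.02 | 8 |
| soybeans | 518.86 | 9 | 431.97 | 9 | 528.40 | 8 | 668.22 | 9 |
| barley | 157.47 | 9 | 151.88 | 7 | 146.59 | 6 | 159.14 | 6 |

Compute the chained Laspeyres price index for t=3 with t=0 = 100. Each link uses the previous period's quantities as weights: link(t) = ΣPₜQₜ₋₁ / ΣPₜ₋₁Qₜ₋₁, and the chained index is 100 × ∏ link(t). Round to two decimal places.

Link t=0→t=1:
ΣP(t=1)Q(t=0) = 3189.35×2 + 268.05×8 + 431.97×9 + 151.88×9 = 6378.7 + 2144.4 + 3887.73 + 1366.92 = 13777.75
ΣP(t=0)Q(t=0) = 3605.42×2 + 277.23×8 + 518.86×9 + 157.47×9 = 7210.84 + 2217.84 + 4669.74 + 1417.23 = 15515.65
link = 13777.75/15515.65 = 0.887991
Link t=1→t=2:
ΣP(t=2)Q(t=1) = 3732.32×2 + 346.65×7 + 528.40×9 + 146.59×7 = 7464.64 + 2426.55 + 4755.6 + 1026.13 = 15672.92
ΣP(t=1)Q(t=1) = 3189.35×2 + 268.05×7 + 431.97×9 + 151.88×7 = 6378.7 + 1876.35 + 3887.73 + 1063.16 = 13205.94
link = 15672.92/13205.94 = 1.186808
Link t=2→t=3:
ΣP(t=3)Q(t=2) = 3739.98×2 + 412.02×8 + 668.22×8 + 159.14×6 = 7479.96 + 3296.16 + 5345.76 + 954.84 = 17076.72
ΣP(t=2)Q(t=2) = 3732.32×2 + 346.65×8 + 528.40×8 + 146.59×6 = 7464.64 + 2773.2 + 4227.2 + 879.54 = 15344.58
link = 17076.72/15344.58 = 1.112883
Chained index = 100 × 0.887991 × 1.186808 × 1.112883 = 117.2839

117.28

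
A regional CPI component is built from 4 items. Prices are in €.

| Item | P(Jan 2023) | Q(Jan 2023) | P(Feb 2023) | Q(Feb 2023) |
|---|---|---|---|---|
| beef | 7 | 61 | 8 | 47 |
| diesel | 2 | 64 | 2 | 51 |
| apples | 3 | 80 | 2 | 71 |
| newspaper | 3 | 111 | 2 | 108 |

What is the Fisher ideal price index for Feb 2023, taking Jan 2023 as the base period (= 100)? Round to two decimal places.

87.41

Laspeyres component (base-period weights):
ΣP(Feb 2023)Q(Jan 2023) = 8×61 + 2×64 + 2×80 + 2×111 = 488 + 128 + 160 + 222 = 998
ΣP(Jan 2023)Q(Jan 2023) = 7×61 + 2×64 + 3×80 + 3×111 = 427 + 128 + 240 + 333 = 1128
L = 998 / 1128 × 100 = 88.4752
Paasche component (current-period weights):
ΣP(Feb 2023)Q(Feb 2023) = 8×47 + 2×51 + 2×71 + 2×108 = 376 + 102 + 142 + 216 = 836
ΣP(Jan 2023)Q(Feb 2023) = 7×47 + 2×51 + 3×71 + 3×108 = 329 + 102 + 213 + 324 = 968
P = 836 / 968 × 100 = 86.3636
Fisher = √(L × P) = √(88.4752 × 86.3636) = 87.4130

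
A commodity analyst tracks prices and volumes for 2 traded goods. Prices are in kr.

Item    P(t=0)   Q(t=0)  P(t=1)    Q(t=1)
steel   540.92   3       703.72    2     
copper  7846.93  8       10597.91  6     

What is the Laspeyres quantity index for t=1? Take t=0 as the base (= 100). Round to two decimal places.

74.79

Laspeyres quantity index uses base-period prices as weights.
ΣP(t=0)·Q(t=1) = 540.92×2 + 7846.93×6 = 1081.84 + 47081.58 = 48163.42
ΣP(t=0)·Q(t=0) = 540.92×3 + 7846.93×8 = 1622.76 + 62775.44 = 64398.2
Index = 48163.42 / 64398.2 × 100 = 74.7900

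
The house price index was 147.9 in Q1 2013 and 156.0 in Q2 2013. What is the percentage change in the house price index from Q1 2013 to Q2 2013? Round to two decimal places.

5.48%

Change = (156.0 − 147.9) / 147.9 × 100
       = 8.1 / 147.9 × 100 = 5.4767%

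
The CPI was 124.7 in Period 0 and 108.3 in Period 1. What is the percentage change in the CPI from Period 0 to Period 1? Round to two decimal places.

Change = (108.3 − 124.7) / 124.7 × 100
       = -16.4 / 124.7 × 100 = -13.1516%

-13.15%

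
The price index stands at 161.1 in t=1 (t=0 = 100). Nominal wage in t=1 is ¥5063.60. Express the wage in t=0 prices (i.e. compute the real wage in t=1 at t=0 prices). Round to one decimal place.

Real = Nominal ÷ (Index/100) = 5063.60 ÷ (161.1/100)
     = 5063.60 ÷ 1.611 = 3143.1409

3143.1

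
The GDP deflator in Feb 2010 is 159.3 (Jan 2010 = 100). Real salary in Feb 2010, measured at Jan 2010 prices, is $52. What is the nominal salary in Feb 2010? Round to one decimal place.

Nominal = Real × (Index/100) = 52 × (159.3/100)
        = 52 × 1.593 = 82.8360

82.8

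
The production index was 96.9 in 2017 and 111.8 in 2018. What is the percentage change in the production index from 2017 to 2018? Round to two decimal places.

Change = (111.8 − 96.9) / 96.9 × 100
       = 14.9 / 96.9 × 100 = 15.3767%

15.38%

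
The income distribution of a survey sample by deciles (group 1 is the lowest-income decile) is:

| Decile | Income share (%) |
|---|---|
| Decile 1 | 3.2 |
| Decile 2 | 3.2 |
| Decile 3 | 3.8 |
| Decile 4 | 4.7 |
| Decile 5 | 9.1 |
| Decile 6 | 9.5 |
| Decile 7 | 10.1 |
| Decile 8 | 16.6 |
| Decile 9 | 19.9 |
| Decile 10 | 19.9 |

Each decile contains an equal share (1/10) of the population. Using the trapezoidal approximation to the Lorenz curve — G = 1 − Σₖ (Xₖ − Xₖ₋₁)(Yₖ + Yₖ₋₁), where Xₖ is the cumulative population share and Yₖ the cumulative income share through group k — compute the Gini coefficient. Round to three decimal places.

0.348

Cumulative income shares Yₖ: 0.0320, 0.0640, 0.1020, 0.1490, 0.2400, 0.3350, 0.4360, 0.6020, 0.8010, 1.0000
Σ (Xₖ−Xₖ₋₁)(Yₖ+Yₖ₋₁) = (1/10)(0.0320+0.0000) + (1/10)(0.0640+0.0320) + (1/10)(0.1020+0.0640) + (1/10)(0.1490+0.1020) + (1/10)(0.2400+0.1490) + (1/10)(0.3350+0.2400) + (1/10)(0.4360+0.3350) + (1/10)(0.6020+0.4360) + (1/10)(0.8010+0.6020) + (1/10)(1.0000+0.8010)
  = 0.0032 + 0.0096 + 0.0166 + 0.0251 + 0.0389 + 0.0575 + 0.0771 + 0.1038 + 0.1403 + 0.1801 = 0.6522
G = 1 − 0.6522 = 0.3478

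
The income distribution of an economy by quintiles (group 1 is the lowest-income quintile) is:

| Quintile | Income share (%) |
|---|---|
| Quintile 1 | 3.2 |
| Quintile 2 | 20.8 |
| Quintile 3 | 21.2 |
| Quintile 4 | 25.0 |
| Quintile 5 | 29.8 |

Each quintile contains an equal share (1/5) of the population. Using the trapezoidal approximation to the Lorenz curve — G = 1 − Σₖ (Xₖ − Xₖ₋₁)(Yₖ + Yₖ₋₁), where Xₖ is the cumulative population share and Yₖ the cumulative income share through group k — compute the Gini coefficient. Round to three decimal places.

0.230

Cumulative income shares Yₖ: 0.0320, 0.2400, 0.4520, 0.7020, 1.0000
Σ (Xₖ−Xₖ₋₁)(Yₖ+Yₖ₋₁) = (1/5)(0.0320+0.0000) + (1/5)(0.2400+0.0320) + (1/5)(0.4520+0.2400) + (1/5)(0.7020+0.4520) + (1/5)(1.0000+0.7020)
  = 0.0064 + 0.0544 + 0.1384 + 0.2308 + 0.3404 = 0.7704
G = 1 − 0.7704 = 0.2296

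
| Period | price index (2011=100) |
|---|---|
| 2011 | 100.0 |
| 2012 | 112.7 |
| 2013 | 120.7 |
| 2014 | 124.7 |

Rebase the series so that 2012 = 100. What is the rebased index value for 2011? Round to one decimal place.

Rebased(2011) = 100.0 / 112.7 × 100 = 88.7311

88.7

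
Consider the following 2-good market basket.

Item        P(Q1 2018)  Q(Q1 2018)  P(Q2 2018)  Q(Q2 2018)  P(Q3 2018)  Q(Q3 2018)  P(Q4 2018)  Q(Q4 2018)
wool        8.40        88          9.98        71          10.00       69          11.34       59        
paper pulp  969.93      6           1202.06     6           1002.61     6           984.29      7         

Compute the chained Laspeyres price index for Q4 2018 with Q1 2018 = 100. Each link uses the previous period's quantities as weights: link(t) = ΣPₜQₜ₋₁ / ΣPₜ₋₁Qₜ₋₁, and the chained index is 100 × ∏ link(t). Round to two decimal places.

Link Q1 2018→Q2 2018:
ΣP(Q2 2018)Q(Q1 2018) = 9.98×88 + 1202.06×6 = 878.24 + 7212.36 = 8090.6
ΣP(Q1 2018)Q(Q1 2018) = 8.40×88 + 969.93×6 = 739.2 + 5819.58 = 6558.78
link = 8090.6/6558.78 = 1.233553
Link Q2 2018→Q3 2018:
ΣP(Q3 2018)Q(Q2 2018) = 10.00×71 + 1002.61×6 = 710 + 6015.66 = 6725.66
ΣP(Q2 2018)Q(Q2 2018) = 9.98×71 + 1202.06×6 = 708.58 + 7212.36 = 7920.94
link = 6725.66/7920.94 = 0.849099
Link Q3 2018→Q4 2018:
ΣP(Q4 2018)Q(Q3 2018) = 11.34×69 + 984.29×6 = 782.46 + 5905.74 = 6688.2
ΣP(Q3 2018)Q(Q3 2018) = 10.00×69 + 1002.61×6 = 690 + 6015.66 = 6705.66
link = 6688.2/6705.66 = 0.997396
Chained index = 100 × 1.233553 × 0.849099 × 0.997396 = 104.4681

104.47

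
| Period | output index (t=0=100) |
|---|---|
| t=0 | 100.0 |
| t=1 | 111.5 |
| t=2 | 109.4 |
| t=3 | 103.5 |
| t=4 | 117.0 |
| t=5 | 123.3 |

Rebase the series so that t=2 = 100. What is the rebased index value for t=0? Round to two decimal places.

91.41

Rebased(t=0) = 100.0 / 109.4 × 100 = 91.4077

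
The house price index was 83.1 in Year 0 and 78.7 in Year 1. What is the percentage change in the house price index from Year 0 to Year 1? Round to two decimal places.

-5.29%

Change = (78.7 − 83.1) / 83.1 × 100
       = -4.4 / 83.1 × 100 = -5.2948%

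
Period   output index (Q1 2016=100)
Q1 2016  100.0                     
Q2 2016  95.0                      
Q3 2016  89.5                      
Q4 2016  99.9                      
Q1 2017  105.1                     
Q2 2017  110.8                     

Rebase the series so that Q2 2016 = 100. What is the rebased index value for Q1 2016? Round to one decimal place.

105.3

Rebased(Q1 2016) = 100.0 / 95.0 × 100 = 105.2632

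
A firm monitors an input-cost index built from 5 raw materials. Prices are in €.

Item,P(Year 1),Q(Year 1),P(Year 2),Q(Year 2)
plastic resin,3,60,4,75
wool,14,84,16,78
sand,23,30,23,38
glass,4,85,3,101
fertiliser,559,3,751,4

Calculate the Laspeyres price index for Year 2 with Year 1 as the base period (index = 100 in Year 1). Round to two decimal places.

117.70

Laspeyres price index uses base-period quantities as weights.
ΣP(Year 2)·Q(Year 1) = 4×60 + 16×84 + 23×30 + 3×85 + 751×3 = 240 + 1344 + 690 + 255 + 2253 = 4782
ΣP(Year 1)·Q(Year 1) = 3×60 + 14×84 + 23×30 + 4×85 + 559×3 = 180 + 1176 + 690 + 340 + 1677 = 4063
Index = 4782 / 4063 × 100 = 117.6963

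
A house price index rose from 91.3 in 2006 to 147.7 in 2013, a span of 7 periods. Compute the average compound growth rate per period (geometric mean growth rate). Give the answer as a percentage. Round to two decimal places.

7.11%

Growth factor = (147.7/91.3)^(1/7) = (1.617744)^(1/7) = 1.071135
Growth rate = 1.071135 − 1 = 0.071135 = 7.1135%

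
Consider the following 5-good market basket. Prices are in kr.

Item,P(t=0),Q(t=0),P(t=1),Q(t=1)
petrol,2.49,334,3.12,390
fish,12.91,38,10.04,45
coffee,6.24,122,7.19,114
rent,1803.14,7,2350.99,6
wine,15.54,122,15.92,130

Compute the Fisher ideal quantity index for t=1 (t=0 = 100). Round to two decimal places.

90.57

Laspeyres component (base-period weights):
ΣP(t=0)Q(t=1) = 2.49×390 + 12.91×45 + 6.24×114 + 1803.14×6 + 15.54×130 = 971.1 + 580.95 + 711.36 + 10818.84 + 2020.2 = 15102.45
ΣP(t=0)Q(t=0) = 2.49×334 + 12.91×38 + 6.24×122 + 1803.14×7 + 15.54×122 = 831.66 + 490.58 + 761.28 + 12621.98 + 1895.88 = 16601.38
L = 15102.45 / 16601.38 × 100 = 90.9711
Paasche component (current-period weights):
ΣP(t=1)Q(t=1) = 3.12×390 + 10.04×45 + 7.19×114 + 2350.99×6 + 15.92×130 = 1216.8 + 451.8 + 819.66 + 14105.94 + 2069.6 = 18663.8
ΣP(t=1)Q(t=0) = 3.12×334 + 10.04×38 + 7.19×122 + 2350.99×7 + 15.92×122 = 1042.08 + 381.52 + 877.18 + 16456.93 + 1942.24 = 20699.95
P = 18663.8 / 20699.95 × 100 = 90.1635
Fisher = √(L × P) = √(90.9711 × 90.1635) = 90.5664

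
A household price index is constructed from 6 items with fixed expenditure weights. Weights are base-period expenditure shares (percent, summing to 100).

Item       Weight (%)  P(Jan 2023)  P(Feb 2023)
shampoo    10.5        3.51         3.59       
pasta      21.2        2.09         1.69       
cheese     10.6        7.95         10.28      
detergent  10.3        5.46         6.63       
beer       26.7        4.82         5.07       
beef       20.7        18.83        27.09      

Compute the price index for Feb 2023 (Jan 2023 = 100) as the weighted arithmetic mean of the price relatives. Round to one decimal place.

shampoo: 10.5 × (3.59/3.51) = 10.5 × 1.022792 = 10.7393
pasta: 21.2 × (1.69/2.09) = 21.2 × 0.808612 = 17.1426
cheese: 10.6 × (10.28/7.95) = 10.6 × 1.293082 = 13.7067
detergent: 10.3 × (6.63/5.46) = 10.3 × 1.214286 = 12.5071
beer: 26.7 × (5.07/4.82) = 26.7 × 1.051867 = 28.0849
beef: 20.7 × (27.09/18.83) = 20.7 × 1.438662 = 29.7803
Index = Σ wᵢ·(p₁ᵢ/p₀ᵢ) = 10.7393 + 17.1426 + 13.7067 + 12.5071 + 28.0849 + 29.7803 = 111.9609

112.0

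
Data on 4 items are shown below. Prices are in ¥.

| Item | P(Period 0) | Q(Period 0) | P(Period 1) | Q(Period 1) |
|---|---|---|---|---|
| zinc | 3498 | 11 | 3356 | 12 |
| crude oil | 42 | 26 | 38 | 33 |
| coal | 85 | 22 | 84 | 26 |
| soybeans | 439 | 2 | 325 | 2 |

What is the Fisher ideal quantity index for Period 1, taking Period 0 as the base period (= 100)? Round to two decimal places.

Laspeyres component (base-period weights):
ΣP(Period 0)Q(Period 1) = 3498×12 + 42×33 + 85×26 + 439×2 = 41976 + 1386 + 2210 + 878 = 46450
ΣP(Period 0)Q(Period 0) = 3498×11 + 42×26 + 85×22 + 439×2 = 38478 + 1092 + 1870 + 878 = 42318
L = 46450 / 42318 × 100 = 109.7642
Paasche component (current-period weights):
ΣP(Period 1)Q(Period 1) = 3356×12 + 38×33 + 84×26 + 325×2 = 40272 + 1254 + 2184 + 650 = 44360
ΣP(Period 1)Q(Period 0) = 3356×11 + 38×26 + 84×22 + 325×2 = 36916 + 988 + 1848 + 650 = 40402
P = 44360 / 40402 × 100 = 109.7965
Fisher = √(L × P) = √(109.7642 × 109.7965) = 109.7804

109.78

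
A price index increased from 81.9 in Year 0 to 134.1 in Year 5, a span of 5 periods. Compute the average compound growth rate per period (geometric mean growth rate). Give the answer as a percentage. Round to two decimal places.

Growth factor = (134.1/81.9)^(1/5) = (1.637363)^(1/5) = 1.103644
Growth rate = 1.103644 − 1 = 0.103644 = 10.3644%

10.36%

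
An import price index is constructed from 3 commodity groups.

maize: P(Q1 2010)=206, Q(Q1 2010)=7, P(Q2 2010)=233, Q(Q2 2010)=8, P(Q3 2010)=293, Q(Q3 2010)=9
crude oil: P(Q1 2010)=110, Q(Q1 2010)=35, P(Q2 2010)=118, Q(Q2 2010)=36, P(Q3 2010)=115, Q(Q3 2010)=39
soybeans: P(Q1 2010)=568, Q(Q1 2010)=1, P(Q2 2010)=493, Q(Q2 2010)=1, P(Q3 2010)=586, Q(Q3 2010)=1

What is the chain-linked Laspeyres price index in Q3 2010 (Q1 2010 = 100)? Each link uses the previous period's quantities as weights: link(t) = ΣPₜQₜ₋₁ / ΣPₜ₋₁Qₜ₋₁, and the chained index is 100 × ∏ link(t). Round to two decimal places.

Link Q1 2010→Q2 2010:
ΣP(Q2 2010)Q(Q1 2010) = 233×7 + 118×35 + 493×1 = 1631 + 4130 + 493 = 6254
ΣP(Q1 2010)Q(Q1 2010) = 206×7 + 110×35 + 568×1 = 1442 + 3850 + 568 = 5860
link = 6254/5860 = 1.067235
Link Q2 2010→Q3 2010:
ΣP(Q3 2010)Q(Q2 2010) = 293×8 + 115×36 + 586×1 = 2344 + 4140 + 586 = 7070
ΣP(Q2 2010)Q(Q2 2010) = 233×8 + 118×36 + 493×1 = 1864 + 4248 + 493 = 6605
link = 7070/6605 = 1.070401
Chained index = 100 × 1.067235 × 1.070401 = 114.2370

114.24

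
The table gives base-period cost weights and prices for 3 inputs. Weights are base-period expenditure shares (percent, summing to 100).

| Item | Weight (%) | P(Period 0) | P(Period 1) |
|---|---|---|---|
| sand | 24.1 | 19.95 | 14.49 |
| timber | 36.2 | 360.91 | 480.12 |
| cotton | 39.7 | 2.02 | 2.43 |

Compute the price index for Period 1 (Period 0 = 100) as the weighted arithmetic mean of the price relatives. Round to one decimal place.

sand: 24.1 × (14.49/19.95) = 24.1 × 0.726316 = 17.5042
timber: 36.2 × (480.12/360.91) = 36.2 × 1.330304 = 48.1570
cotton: 39.7 × (2.43/2.02) = 39.7 × 1.202970 = 47.7579
Index = Σ wᵢ·(p₁ᵢ/p₀ᵢ) = 17.5042 + 48.1570 + 47.7579 = 113.4191

113.4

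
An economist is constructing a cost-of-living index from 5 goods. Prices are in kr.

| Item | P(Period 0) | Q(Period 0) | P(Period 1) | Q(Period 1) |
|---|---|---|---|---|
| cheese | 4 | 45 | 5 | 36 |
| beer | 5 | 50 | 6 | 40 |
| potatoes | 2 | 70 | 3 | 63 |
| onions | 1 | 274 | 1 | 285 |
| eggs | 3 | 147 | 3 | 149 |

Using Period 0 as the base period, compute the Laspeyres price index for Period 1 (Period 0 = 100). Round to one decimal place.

Laspeyres price index uses base-period quantities as weights.
ΣP(Period 1)·Q(Period 0) = 5×45 + 6×50 + 3×70 + 1×274 + 3×147 = 225 + 300 + 210 + 274 + 441 = 1450
ΣP(Period 0)·Q(Period 0) = 4×45 + 5×50 + 2×70 + 1×274 + 3×147 = 180 + 250 + 140 + 274 + 441 = 1285
Index = 1450 / 1285 × 100 = 112.8405

112.8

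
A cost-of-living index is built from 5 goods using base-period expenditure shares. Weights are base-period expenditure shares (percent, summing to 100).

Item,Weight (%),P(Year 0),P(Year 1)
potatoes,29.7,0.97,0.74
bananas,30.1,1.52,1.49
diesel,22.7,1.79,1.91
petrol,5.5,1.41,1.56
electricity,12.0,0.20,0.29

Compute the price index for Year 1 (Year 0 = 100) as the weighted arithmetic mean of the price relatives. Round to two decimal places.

99.87

potatoes: 29.7 × (0.74/0.97) = 29.7 × 0.762887 = 22.6577
bananas: 30.1 × (1.49/1.52) = 30.1 × 0.980263 = 29.5059
diesel: 22.7 × (1.91/1.79) = 22.7 × 1.067039 = 24.2218
petrol: 5.5 × (1.56/1.41) = 5.5 × 1.106383 = 6.0851
electricity: 12.0 × (0.29/0.20) = 12.0 × 1.450000 = 17.4000
Index = Σ wᵢ·(p₁ᵢ/p₀ᵢ) = 22.6577 + 29.5059 + 24.2218 + 6.0851 + 17.4000 = 99.8705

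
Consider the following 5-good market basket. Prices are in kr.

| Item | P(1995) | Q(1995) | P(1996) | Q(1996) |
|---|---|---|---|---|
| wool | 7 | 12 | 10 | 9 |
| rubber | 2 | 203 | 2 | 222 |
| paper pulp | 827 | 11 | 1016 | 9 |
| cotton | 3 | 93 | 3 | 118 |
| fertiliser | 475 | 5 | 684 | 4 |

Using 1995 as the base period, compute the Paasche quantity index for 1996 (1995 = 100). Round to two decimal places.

82.90

Paasche quantity index uses current-period prices as weights.
ΣP(1996)·Q(1996) = 10×9 + 2×222 + 1016×9 + 3×118 + 684×4 = 90 + 444 + 9144 + 354 + 2736 = 12768
ΣP(1996)·Q(1995) = 10×12 + 2×203 + 1016×11 + 3×93 + 684×5 = 120 + 406 + 11176 + 279 + 3420 = 15401
Index = 12768 / 15401 × 100 = 82.9037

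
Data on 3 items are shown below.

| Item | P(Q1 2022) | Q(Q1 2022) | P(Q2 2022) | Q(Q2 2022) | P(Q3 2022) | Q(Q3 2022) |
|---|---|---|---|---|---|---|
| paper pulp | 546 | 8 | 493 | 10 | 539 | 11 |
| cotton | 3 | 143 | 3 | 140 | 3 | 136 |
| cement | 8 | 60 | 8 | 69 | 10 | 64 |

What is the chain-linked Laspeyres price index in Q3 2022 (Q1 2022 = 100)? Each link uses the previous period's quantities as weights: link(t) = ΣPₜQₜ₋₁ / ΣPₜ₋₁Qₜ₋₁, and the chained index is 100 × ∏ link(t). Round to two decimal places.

Link Q1 2022→Q2 2022:
ΣP(Q2 2022)Q(Q1 2022) = 493×8 + 3×143 + 8×60 = 3944 + 429 + 480 = 4853
ΣP(Q1 2022)Q(Q1 2022) = 546×8 + 3×143 + 8×60 = 4368 + 429 + 480 = 5277
link = 4853/5277 = 0.919651
Link Q2 2022→Q3 2022:
ΣP(Q3 2022)Q(Q2 2022) = 539×10 + 3×140 + 10×69 = 5390 + 420 + 690 = 6500
ΣP(Q2 2022)Q(Q2 2022) = 493×10 + 3×140 + 8×69 = 4930 + 420 + 552 = 5902
link = 6500/5902 = 1.101322
Chained index = 100 × 0.919651 × 1.101322 = 101.2832

101.28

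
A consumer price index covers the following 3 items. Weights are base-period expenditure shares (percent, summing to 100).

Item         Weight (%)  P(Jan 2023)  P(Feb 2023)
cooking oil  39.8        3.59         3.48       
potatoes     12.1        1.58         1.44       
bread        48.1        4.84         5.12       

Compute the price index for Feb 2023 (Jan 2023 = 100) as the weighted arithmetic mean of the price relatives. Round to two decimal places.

100.49

cooking oil: 39.8 × (3.48/3.59) = 39.8 × 0.969359 = 38.5805
potatoes: 12.1 × (1.44/1.58) = 12.1 × 0.911392 = 11.0278
bread: 48.1 × (5.12/4.84) = 48.1 × 1.057851 = 50.8826
Index = Σ wᵢ·(p₁ᵢ/p₀ᵢ) = 38.5805 + 11.0278 + 50.8826 = 100.4910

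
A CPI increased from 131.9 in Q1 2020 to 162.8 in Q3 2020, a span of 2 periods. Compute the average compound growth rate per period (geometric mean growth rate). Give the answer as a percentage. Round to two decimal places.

Growth factor = (162.8/131.9)^(1/2) = (1.234268)^(1/2) = 1.110976
Growth rate = 1.110976 − 1 = 0.110976 = 11.0976%

11.10%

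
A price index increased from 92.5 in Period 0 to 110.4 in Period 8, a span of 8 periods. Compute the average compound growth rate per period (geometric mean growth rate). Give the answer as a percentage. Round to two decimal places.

2.24%

Growth factor = (110.4/92.5)^(1/8) = (1.193514)^(1/8) = 1.022359
Growth rate = 1.022359 − 1 = 0.022359 = 2.2359%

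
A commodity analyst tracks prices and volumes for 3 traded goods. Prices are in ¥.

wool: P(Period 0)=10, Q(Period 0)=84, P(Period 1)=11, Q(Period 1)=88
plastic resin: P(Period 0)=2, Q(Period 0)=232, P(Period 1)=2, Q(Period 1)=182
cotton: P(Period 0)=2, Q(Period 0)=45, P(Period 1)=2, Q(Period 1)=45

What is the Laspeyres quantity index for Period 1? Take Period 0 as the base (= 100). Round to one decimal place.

95.7

Laspeyres quantity index uses base-period prices as weights.
ΣP(Period 0)·Q(Period 1) = 10×88 + 2×182 + 2×45 = 880 + 364 + 90 = 1334
ΣP(Period 0)·Q(Period 0) = 10×84 + 2×232 + 2×45 = 840 + 464 + 90 = 1394
Index = 1334 / 1394 × 100 = 95.6958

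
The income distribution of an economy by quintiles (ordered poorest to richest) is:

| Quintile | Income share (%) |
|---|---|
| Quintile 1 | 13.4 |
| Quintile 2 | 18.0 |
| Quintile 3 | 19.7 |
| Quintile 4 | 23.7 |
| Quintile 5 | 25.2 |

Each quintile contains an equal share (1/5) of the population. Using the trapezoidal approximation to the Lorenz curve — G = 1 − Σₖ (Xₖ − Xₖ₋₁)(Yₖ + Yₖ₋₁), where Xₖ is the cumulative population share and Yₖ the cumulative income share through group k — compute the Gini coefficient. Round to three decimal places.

0.117

Cumulative income shares Yₖ: 0.1340, 0.3140, 0.5110, 0.7480, 1.0000
Σ (Xₖ−Xₖ₋₁)(Yₖ+Yₖ₋₁) = (1/5)(0.1340+0.0000) + (1/5)(0.3140+0.1340) + (1/5)(0.5110+0.3140) + (1/5)(0.7480+0.5110) + (1/5)(1.0000+0.7480)
  = 0.0268 + 0.0896 + 0.1650 + 0.2518 + 0.3496 = 0.8828
G = 1 − 0.8828 = 0.1172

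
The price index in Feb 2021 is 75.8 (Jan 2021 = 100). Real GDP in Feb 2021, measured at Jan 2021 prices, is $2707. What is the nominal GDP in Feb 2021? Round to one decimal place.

2051.9

Nominal = Real × (Index/100) = 2707 × (75.8/100)
        = 2707 × 0.758 = 2051.9060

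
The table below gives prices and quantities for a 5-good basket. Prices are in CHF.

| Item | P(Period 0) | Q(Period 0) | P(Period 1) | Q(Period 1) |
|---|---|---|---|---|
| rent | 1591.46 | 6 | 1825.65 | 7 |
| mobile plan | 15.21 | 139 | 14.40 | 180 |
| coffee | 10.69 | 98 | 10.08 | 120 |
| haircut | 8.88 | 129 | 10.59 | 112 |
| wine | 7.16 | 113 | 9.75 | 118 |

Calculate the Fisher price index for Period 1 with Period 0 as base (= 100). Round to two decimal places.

Laspeyres component (base-period weights):
ΣP(Period 1)Q(Period 0) = 1825.65×6 + 14.40×139 + 10.08×98 + 10.59×129 + 9.75×113 = 10953.9 + 2001.6 + 987.84 + 1366.11 + 1101.75 = 16411.2
ΣP(Period 0)Q(Period 0) = 1591.46×6 + 15.21×139 + 10.69×98 + 8.88×129 + 7.16×113 = 9548.76 + 2114.19 + 1047.62 + 1145.52 + 809.08 = 14665.17
L = 16411.2 / 14665.17 × 100 = 111.9060
Paasche component (current-period weights):
ΣP(Period 1)Q(Period 1) = 1825.65×7 + 14.40×180 + 10.08×120 + 10.59×112 + 9.75×118 = 12779.55 + 2592 + 1209.6 + 1186.08 + 1150.5 = 18917.73
ΣP(Period 0)Q(Period 1) = 1591.46×7 + 15.21×180 + 10.69×120 + 8.88×112 + 7.16×118 = 11140.22 + 2737.8 + 1282.8 + 994.56 + 844.88 = 17000.26
P = 18917.73 / 17000.26 × 100 = 111.2791
Fisher = √(L × P) = √(111.9060 × 111.2791) = 111.5921

111.59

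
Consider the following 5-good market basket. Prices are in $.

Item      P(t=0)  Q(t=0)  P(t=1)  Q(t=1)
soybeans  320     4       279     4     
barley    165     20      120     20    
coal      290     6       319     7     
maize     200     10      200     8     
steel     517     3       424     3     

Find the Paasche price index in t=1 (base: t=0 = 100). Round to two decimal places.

Paasche price index uses current-period quantities as weights.
ΣP(t=1)·Q(t=1) = 279×4 + 120×20 + 319×7 + 200×8 + 424×3 = 1116 + 2400 + 2233 + 1600 + 1272 = 8621
ΣP(t=0)·Q(t=1) = 320×4 + 165×20 + 290×7 + 200×8 + 517×3 = 1280 + 3300 + 2030 + 1600 + 1551 = 9761
Index = 8621 / 9761 × 100 = 88.3209

88.32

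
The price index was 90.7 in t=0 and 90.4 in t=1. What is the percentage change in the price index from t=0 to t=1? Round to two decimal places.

-0.33%

Change = (90.4 − 90.7) / 90.7 × 100
       = -0.3 / 90.7 × 100 = -0.3308%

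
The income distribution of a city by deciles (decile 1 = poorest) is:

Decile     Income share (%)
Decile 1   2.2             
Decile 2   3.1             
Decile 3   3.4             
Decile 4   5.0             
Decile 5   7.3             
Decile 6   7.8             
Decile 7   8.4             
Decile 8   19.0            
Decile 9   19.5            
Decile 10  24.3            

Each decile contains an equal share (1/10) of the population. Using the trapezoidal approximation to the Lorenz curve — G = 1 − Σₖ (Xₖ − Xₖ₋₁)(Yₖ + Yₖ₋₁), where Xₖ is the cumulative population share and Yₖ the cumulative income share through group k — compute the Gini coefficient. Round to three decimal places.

Cumulative income shares Yₖ: 0.0220, 0.0530, 0.0870, 0.1370, 0.2100, 0.2880, 0.3720, 0.5620, 0.7570, 1.0000
Σ (Xₖ−Xₖ₋₁)(Yₖ+Yₖ₋₁) = (1/10)(0.0220+0.0000) + (1/10)(0.0530+0.0220) + (1/10)(0.0870+0.0530) + (1/10)(0.1370+0.0870) + (1/10)(0.2100+0.1370) + (1/10)(0.2880+0.2100) + (1/10)(0.3720+0.2880) + (1/10)(0.5620+0.3720) + (1/10)(0.7570+0.5620) + (1/10)(1.0000+0.7570)
  = 0.0022 + 0.0075 + 0.0140 + 0.0224 + 0.0347 + 0.0498 + 0.0660 + 0.0934 + 0.1319 + 0.1757 = 0.5976
G = 1 − 0.5976 = 0.4024

0.402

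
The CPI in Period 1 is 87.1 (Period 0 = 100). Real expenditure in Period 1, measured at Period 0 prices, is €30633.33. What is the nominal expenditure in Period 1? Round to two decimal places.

Nominal = Real × (Index/100) = 30633.33 × (87.1/100)
        = 30633.33 × 0.871 = 26681.6304

26681.63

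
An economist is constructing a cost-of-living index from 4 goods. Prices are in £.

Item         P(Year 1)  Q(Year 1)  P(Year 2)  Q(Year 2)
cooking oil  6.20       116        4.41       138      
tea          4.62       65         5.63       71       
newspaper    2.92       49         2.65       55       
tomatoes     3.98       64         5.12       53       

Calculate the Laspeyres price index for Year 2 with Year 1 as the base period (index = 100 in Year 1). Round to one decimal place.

94.2

Laspeyres price index uses base-period quantities as weights.
ΣP(Year 2)·Q(Year 1) = 4.41×116 + 5.63×65 + 2.65×49 + 5.12×64 = 511.56 + 365.95 + 129.85 + 327.68 = 1335.04
ΣP(Year 1)·Q(Year 1) = 6.20×116 + 4.62×65 + 2.92×49 + 3.98×64 = 719.2 + 300.3 + 143.08 + 254.72 = 1417.3
Index = 1335.04 / 1417.3 × 100 = 94.1960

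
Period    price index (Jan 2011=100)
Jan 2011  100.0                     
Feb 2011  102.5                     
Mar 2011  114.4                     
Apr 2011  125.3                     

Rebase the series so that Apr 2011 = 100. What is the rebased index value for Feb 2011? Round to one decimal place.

81.8

Rebased(Feb 2011) = 102.5 / 125.3 × 100 = 81.8037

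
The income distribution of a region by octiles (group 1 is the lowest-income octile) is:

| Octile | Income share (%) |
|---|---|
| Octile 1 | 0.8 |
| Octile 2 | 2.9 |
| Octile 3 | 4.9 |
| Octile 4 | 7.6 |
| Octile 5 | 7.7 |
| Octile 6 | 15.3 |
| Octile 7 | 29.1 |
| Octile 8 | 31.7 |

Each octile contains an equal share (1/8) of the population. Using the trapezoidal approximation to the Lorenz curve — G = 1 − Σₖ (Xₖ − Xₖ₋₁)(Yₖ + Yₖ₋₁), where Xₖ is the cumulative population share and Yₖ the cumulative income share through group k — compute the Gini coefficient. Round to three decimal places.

Cumulative income shares Yₖ: 0.0080, 0.0370, 0.0860, 0.1620, 0.2390, 0.3920, 0.6830, 1.0000
Σ (Xₖ−Xₖ₋₁)(Yₖ+Yₖ₋₁) = (1/8)(0.0080+0.0000) + (1/8)(0.0370+0.0080) + (1/8)(0.0860+0.0370) + (1/8)(0.1620+0.0860) + (1/8)(0.2390+0.1620) + (1/8)(0.3920+0.2390) + (1/8)(0.6830+0.3920) + (1/8)(1.0000+0.6830)
  = 0.0010 + 0.0056 + 0.0154 + 0.0310 + 0.0501 + 0.0789 + 0.1344 + 0.2104 = 0.5268
G = 1 − 0.5268 = 0.4732

0.473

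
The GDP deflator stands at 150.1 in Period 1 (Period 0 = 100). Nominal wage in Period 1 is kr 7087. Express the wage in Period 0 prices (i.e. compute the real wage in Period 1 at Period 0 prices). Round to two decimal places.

4721.52

Real = Nominal ÷ (Index/100) = 7087 ÷ (150.1/100)
     = 7087 ÷ 1.501 = 4721.5190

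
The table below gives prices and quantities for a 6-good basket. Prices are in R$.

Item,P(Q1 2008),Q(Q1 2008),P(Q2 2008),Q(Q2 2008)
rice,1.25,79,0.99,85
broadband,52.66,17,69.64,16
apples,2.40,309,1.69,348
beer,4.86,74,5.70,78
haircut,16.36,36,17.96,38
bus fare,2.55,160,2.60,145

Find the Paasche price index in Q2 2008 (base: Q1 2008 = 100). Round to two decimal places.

Paasche price index uses current-period quantities as weights.
ΣP(Q2 2008)·Q(Q2 2008) = 0.99×85 + 69.64×16 + 1.69×348 + 5.70×78 + 17.96×38 + 2.60×145 = 84.15 + 1114.24 + 588.12 + 444.6 + 682.48 + 377 = 3290.59
ΣP(Q1 2008)·Q(Q2 2008) = 1.25×85 + 52.66×16 + 2.40×348 + 4.86×78 + 16.36×38 + 2.55×145 = 106.25 + 842.56 + 835.2 + 379.08 + 621.68 + 369.75 = 3154.52
Index = 3290.59 / 3154.52 × 100 = 104.3135

104.31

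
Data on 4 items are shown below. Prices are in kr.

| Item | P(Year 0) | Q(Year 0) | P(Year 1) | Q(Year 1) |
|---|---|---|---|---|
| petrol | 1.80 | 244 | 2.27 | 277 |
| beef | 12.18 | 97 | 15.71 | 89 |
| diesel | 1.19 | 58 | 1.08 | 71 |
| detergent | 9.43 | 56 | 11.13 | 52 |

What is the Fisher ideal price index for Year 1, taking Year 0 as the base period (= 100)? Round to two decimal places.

124.47

Laspeyres component (base-period weights):
ΣP(Year 1)Q(Year 0) = 2.27×244 + 15.71×97 + 1.08×58 + 11.13×56 = 553.88 + 1523.87 + 62.64 + 623.28 = 2763.67
ΣP(Year 0)Q(Year 0) = 1.80×244 + 12.18×97 + 1.19×58 + 9.43×56 = 439.2 + 1181.46 + 69.02 + 528.08 = 2217.76
L = 2763.67 / 2217.76 × 100 = 124.6154
Paasche component (current-period weights):
ΣP(Year 1)Q(Year 1) = 2.27×277 + 15.71×89 + 1.08×71 + 11.13×52 = 628.79 + 1398.19 + 76.68 + 578.76 = 2682.42
ΣP(Year 0)Q(Year 1) = 1.80×277 + 12.18×89 + 1.19×71 + 9.43×52 = 498.6 + 1084.02 + 84.49 + 490.36 = 2157.47
P = 2682.42 / 2157.47 × 100 = 124.3317
Fisher = √(L × P) = √(124.6154 × 124.3317) = 124.4735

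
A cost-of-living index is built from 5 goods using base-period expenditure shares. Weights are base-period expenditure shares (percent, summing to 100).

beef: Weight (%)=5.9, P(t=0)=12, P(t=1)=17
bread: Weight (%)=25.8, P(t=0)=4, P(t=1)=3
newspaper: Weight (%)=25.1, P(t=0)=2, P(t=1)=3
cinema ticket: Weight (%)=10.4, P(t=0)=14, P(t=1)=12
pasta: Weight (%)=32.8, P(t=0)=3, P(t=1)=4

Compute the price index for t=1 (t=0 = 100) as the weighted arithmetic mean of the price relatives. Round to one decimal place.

118.0

beef: 5.9 × (17/12) = 5.9 × 1.416667 = 8.3583
bread: 25.8 × (3/4) = 25.8 × 0.750000 = 19.3500
newspaper: 25.1 × (3/2) = 25.1 × 1.500000 = 37.6500
cinema ticket: 10.4 × (12/14) = 10.4 × 0.857143 = 8.9143
pasta: 32.8 × (4/3) = 32.8 × 1.333333 = 43.7333
Index = Σ wᵢ·(p₁ᵢ/p₀ᵢ) = 8.3583 + 19.3500 + 37.6500 + 8.9143 + 43.7333 = 118.0060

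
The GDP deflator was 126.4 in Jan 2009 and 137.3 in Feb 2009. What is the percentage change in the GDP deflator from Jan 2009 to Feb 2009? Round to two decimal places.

Change = (137.3 − 126.4) / 126.4 × 100
       = 10.9 / 126.4 × 100 = 8.6234%

8.62%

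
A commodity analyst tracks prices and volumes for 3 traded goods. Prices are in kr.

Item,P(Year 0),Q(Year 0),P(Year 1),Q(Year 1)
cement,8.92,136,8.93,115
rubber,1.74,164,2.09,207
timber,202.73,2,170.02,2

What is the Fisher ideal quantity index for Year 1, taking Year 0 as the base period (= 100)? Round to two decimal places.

Laspeyres component (base-period weights):
ΣP(Year 0)Q(Year 1) = 8.92×115 + 1.74×207 + 202.73×2 = 1025.8 + 360.18 + 405.46 = 1791.44
ΣP(Year 0)Q(Year 0) = 8.92×136 + 1.74×164 + 202.73×2 = 1213.12 + 285.36 + 405.46 = 1903.94
L = 1791.44 / 1903.94 × 100 = 94.0912
Paasche component (current-period weights):
ΣP(Year 1)Q(Year 1) = 8.93×115 + 2.09×207 + 170.02×2 = 1026.95 + 432.63 + 340.04 = 1799.62
ΣP(Year 1)Q(Year 0) = 8.93×136 + 2.09×164 + 170.02×2 = 1214.48 + 342.76 + 340.04 = 1897.28
P = 1799.62 / 1897.28 × 100 = 94.8526
Fisher = √(L × P) = √(94.0912 × 94.8526) = 94.4711

94.47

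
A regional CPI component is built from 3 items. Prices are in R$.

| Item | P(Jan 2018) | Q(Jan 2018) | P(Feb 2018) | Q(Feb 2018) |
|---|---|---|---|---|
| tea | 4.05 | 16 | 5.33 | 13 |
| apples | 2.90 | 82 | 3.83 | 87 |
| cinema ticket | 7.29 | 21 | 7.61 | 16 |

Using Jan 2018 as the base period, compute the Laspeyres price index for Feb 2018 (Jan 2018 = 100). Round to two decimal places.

Laspeyres price index uses base-period quantities as weights.
ΣP(Feb 2018)·Q(Jan 2018) = 5.33×16 + 3.83×82 + 7.61×21 = 85.28 + 314.06 + 159.81 = 559.15
ΣP(Jan 2018)·Q(Jan 2018) = 4.05×16 + 2.90×82 + 7.29×21 = 64.8 + 237.8 + 153.09 = 455.69
Index = 559.15 / 455.69 × 100 = 122.7040

122.70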